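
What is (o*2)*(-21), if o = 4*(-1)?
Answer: 168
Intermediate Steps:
o = -4
(o*2)*(-21) = -4*2*(-21) = -8*(-21) = 168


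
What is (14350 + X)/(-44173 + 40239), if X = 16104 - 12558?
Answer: -8948/1967 ≈ -4.5491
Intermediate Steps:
X = 3546
(14350 + X)/(-44173 + 40239) = (14350 + 3546)/(-44173 + 40239) = 17896/(-3934) = 17896*(-1/3934) = -8948/1967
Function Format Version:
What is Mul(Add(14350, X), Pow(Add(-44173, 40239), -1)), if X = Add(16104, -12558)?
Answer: Rational(-8948, 1967) ≈ -4.5491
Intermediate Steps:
X = 3546
Mul(Add(14350, X), Pow(Add(-44173, 40239), -1)) = Mul(Add(14350, 3546), Pow(Add(-44173, 40239), -1)) = Mul(17896, Pow(-3934, -1)) = Mul(17896, Rational(-1, 3934)) = Rational(-8948, 1967)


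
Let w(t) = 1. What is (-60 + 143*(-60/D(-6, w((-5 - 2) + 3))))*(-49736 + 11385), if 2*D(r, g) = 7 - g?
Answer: 111984920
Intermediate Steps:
D(r, g) = 7/2 - g/2 (D(r, g) = (7 - g)/2 = 7/2 - g/2)
(-60 + 143*(-60/D(-6, w((-5 - 2) + 3))))*(-49736 + 11385) = (-60 + 143*(-60/(7/2 - ½*1)))*(-49736 + 11385) = (-60 + 143*(-60/(7/2 - ½)))*(-38351) = (-60 + 143*(-60/3))*(-38351) = (-60 + 143*(-60*⅓))*(-38351) = (-60 + 143*(-20))*(-38351) = (-60 - 2860)*(-38351) = -2920*(-38351) = 111984920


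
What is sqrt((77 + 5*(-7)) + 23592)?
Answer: 3*sqrt(2626) ≈ 153.73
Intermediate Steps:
sqrt((77 + 5*(-7)) + 23592) = sqrt((77 - 35) + 23592) = sqrt(42 + 23592) = sqrt(23634) = 3*sqrt(2626)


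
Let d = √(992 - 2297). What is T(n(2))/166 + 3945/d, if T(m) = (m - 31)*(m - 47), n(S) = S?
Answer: 1305/166 - 263*I*√145/29 ≈ 7.8614 - 109.2*I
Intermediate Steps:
T(m) = (-47 + m)*(-31 + m) (T(m) = (-31 + m)*(-47 + m) = (-47 + m)*(-31 + m))
d = 3*I*√145 (d = √(-1305) = 3*I*√145 ≈ 36.125*I)
T(n(2))/166 + 3945/d = (1457 + 2² - 78*2)/166 + 3945/((3*I*√145)) = (1457 + 4 - 156)*(1/166) + 3945*(-I*√145/435) = 1305*(1/166) - 263*I*√145/29 = 1305/166 - 263*I*√145/29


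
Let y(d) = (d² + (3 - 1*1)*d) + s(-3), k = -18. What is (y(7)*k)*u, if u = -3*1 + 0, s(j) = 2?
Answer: 3510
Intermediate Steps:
y(d) = 2 + d² + 2*d (y(d) = (d² + (3 - 1*1)*d) + 2 = (d² + (3 - 1)*d) + 2 = (d² + 2*d) + 2 = 2 + d² + 2*d)
u = -3 (u = -3 + 0 = -3)
(y(7)*k)*u = ((2 + 7² + 2*7)*(-18))*(-3) = ((2 + 49 + 14)*(-18))*(-3) = (65*(-18))*(-3) = -1170*(-3) = 3510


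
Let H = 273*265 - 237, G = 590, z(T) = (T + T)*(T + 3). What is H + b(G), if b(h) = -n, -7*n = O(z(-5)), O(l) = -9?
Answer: 504747/7 ≈ 72107.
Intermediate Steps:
z(T) = 2*T*(3 + T) (z(T) = (2*T)*(3 + T) = 2*T*(3 + T))
H = 72108 (H = 72345 - 237 = 72108)
n = 9/7 (n = -⅐*(-9) = 9/7 ≈ 1.2857)
b(h) = -9/7 (b(h) = -1*9/7 = -9/7)
H + b(G) = 72108 - 9/7 = 504747/7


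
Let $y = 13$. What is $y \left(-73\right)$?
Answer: $-949$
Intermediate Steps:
$y \left(-73\right) = 13 \left(-73\right) = -949$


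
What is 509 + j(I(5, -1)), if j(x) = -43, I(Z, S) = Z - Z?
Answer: 466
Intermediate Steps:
I(Z, S) = 0
509 + j(I(5, -1)) = 509 - 43 = 466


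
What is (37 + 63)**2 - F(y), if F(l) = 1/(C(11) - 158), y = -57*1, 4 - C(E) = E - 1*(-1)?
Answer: 1660001/166 ≈ 10000.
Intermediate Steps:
C(E) = 3 - E (C(E) = 4 - (E - 1*(-1)) = 4 - (E + 1) = 4 - (1 + E) = 4 + (-1 - E) = 3 - E)
y = -57
F(l) = -1/166 (F(l) = 1/((3 - 1*11) - 158) = 1/((3 - 11) - 158) = 1/(-8 - 158) = 1/(-166) = -1/166)
(37 + 63)**2 - F(y) = (37 + 63)**2 - 1*(-1/166) = 100**2 + 1/166 = 10000 + 1/166 = 1660001/166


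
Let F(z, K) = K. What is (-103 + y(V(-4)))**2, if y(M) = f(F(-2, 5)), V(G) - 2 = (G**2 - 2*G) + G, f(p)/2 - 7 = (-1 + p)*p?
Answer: 2401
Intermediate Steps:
f(p) = 14 + 2*p*(-1 + p) (f(p) = 14 + 2*((-1 + p)*p) = 14 + 2*(p*(-1 + p)) = 14 + 2*p*(-1 + p))
V(G) = 2 + G**2 - G (V(G) = 2 + ((G**2 - 2*G) + G) = 2 + (G**2 - G) = 2 + G**2 - G)
y(M) = 54 (y(M) = 14 - 2*5 + 2*5**2 = 14 - 10 + 2*25 = 14 - 10 + 50 = 54)
(-103 + y(V(-4)))**2 = (-103 + 54)**2 = (-49)**2 = 2401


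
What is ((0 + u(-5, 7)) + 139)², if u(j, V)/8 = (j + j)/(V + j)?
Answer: 9801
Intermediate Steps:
u(j, V) = 16*j/(V + j) (u(j, V) = 8*((j + j)/(V + j)) = 8*((2*j)/(V + j)) = 8*(2*j/(V + j)) = 16*j/(V + j))
((0 + u(-5, 7)) + 139)² = ((0 + 16*(-5)/(7 - 5)) + 139)² = ((0 + 16*(-5)/2) + 139)² = ((0 + 16*(-5)*(½)) + 139)² = ((0 - 40) + 139)² = (-40 + 139)² = 99² = 9801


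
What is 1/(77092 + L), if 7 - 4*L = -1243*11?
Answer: 1/80512 ≈ 1.2421e-5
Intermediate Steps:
L = 3420 (L = 7/4 - (-1243)*11/4 = 7/4 - ¼*(-13673) = 7/4 + 13673/4 = 3420)
1/(77092 + L) = 1/(77092 + 3420) = 1/80512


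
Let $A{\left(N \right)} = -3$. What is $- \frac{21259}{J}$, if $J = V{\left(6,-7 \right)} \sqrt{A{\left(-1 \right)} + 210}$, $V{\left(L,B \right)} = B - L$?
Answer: $\frac{21259 \sqrt{23}}{897} \approx 113.66$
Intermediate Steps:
$J = - 39 \sqrt{23}$ ($J = \left(-7 - 6\right) \sqrt{-3 + 210} = \left(-7 - 6\right) \sqrt{207} = - 13 \cdot 3 \sqrt{23} = - 39 \sqrt{23} \approx -187.04$)
$- \frac{21259}{J} = - \frac{21259}{\left(-39\right) \sqrt{23}} = - 21259 \left(- \frac{\sqrt{23}}{897}\right) = \frac{21259 \sqrt{23}}{897}$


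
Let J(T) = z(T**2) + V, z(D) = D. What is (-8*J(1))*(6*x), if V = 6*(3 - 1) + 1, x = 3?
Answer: -2016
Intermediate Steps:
V = 13 (V = 6*2 + 1 = 12 + 1 = 13)
J(T) = 13 + T**2 (J(T) = T**2 + 13 = 13 + T**2)
(-8*J(1))*(6*x) = (-8*(13 + 1**2))*(6*3) = -8*(13 + 1)*18 = -8*14*18 = -112*18 = -2016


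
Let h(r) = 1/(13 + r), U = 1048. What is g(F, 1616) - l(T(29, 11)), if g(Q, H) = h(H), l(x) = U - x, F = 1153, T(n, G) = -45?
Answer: -1780496/1629 ≈ -1093.0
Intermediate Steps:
l(x) = 1048 - x
g(Q, H) = 1/(13 + H)
g(F, 1616) - l(T(29, 11)) = 1/(13 + 1616) - (1048 - 1*(-45)) = 1/1629 - (1048 + 45) = 1/1629 - 1*1093 = 1/1629 - 1093 = -1780496/1629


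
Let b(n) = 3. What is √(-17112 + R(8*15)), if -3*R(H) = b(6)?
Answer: I*√17113 ≈ 130.82*I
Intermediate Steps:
R(H) = -1 (R(H) = -⅓*3 = -1)
√(-17112 + R(8*15)) = √(-17112 - 1) = √(-17113) = I*√17113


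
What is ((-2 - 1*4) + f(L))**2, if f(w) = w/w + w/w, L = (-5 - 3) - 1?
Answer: 16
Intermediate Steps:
L = -9 (L = -8 - 1 = -9)
f(w) = 2 (f(w) = 1 + 1 = 2)
((-2 - 1*4) + f(L))**2 = ((-2 - 1*4) + 2)**2 = ((-2 - 4) + 2)**2 = (-6 + 2)**2 = (-4)**2 = 16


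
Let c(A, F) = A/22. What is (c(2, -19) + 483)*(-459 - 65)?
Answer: -2784536/11 ≈ -2.5314e+5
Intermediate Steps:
c(A, F) = A/22 (c(A, F) = A*(1/22) = A/22)
(c(2, -19) + 483)*(-459 - 65) = ((1/22)*2 + 483)*(-459 - 65) = (1/11 + 483)*(-524) = (5314/11)*(-524) = -2784536/11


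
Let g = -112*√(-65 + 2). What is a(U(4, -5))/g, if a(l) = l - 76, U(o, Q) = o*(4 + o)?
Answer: -11*I*√7/588 ≈ -0.049495*I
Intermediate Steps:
g = -336*I*√7 ≈ -888.97*I
a(l) = -76 + l
a(U(4, -5))/g = (-76 + 4*(4 + 4))/((-336*I*√7)) = (-76 + 4*8)*(I*√7/2352) = (-76 + 32)*(I*√7/2352) = -11*I*√7/588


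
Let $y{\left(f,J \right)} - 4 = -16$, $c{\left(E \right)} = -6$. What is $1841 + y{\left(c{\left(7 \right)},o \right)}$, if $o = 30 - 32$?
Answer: $1829$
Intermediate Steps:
$o = -2$
$y{\left(f,J \right)} = -12$ ($y{\left(f,J \right)} = 4 - 16 = -12$)
$1841 + y{\left(c{\left(7 \right)},o \right)} = 1841 - 12 = 1829$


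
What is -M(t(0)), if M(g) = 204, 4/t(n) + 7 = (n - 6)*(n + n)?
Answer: -204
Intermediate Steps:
t(n) = 4/(-7 + 2*n*(-6 + n)) (t(n) = 4/(-7 + (n - 6)*(n + n)) = 4/(-7 + (-6 + n)*(2*n)) = 4/(-7 + 2*n*(-6 + n)))
-M(t(0)) = -1*204 = -204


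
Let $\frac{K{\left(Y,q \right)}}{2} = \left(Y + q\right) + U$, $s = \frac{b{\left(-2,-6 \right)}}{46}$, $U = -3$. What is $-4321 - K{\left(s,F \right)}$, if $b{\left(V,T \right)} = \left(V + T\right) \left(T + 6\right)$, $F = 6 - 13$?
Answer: $-4301$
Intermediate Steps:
$F = -7$
$b{\left(V,T \right)} = \left(6 + T\right) \left(T + V\right)$ ($b{\left(V,T \right)} = \left(T + V\right) \left(6 + T\right) = \left(6 + T\right) \left(T + V\right)$)
$s = 0$ ($s = \frac{\left(-6\right)^{2} + 6 \left(-6\right) + 6 \left(-2\right) - -12}{46} = \left(36 - 36 - 12 + 12\right) \frac{1}{46} = 0 \cdot \frac{1}{46} = 0$)
$K{\left(Y,q \right)} = -6 + 2 Y + 2 q$ ($K{\left(Y,q \right)} = 2 \left(\left(Y + q\right) - 3\right) = 2 \left(-3 + Y + q\right) = -6 + 2 Y + 2 q$)
$-4321 - K{\left(s,F \right)} = -4321 - \left(-6 + 2 \cdot 0 + 2 \left(-7\right)\right) = -4321 - \left(-6 + 0 - 14\right) = -4321 - -20 = -4321 + 20 = -4301$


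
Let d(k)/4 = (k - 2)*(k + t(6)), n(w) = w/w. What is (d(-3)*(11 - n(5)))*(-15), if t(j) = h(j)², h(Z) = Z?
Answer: 99000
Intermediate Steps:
n(w) = 1
t(j) = j²
d(k) = 4*(-2 + k)*(36 + k) (d(k) = 4*((k - 2)*(k + 6²)) = 4*((-2 + k)*(k + 36)) = 4*((-2 + k)*(36 + k)) = 4*(-2 + k)*(36 + k))
(d(-3)*(11 - n(5)))*(-15) = ((-288 + 4*(-3)² + 136*(-3))*(11 - 1*1))*(-15) = ((-288 + 4*9 - 408)*(11 - 1))*(-15) = ((-288 + 36 - 408)*10)*(-15) = -660*10*(-15) = -6600*(-15) = 99000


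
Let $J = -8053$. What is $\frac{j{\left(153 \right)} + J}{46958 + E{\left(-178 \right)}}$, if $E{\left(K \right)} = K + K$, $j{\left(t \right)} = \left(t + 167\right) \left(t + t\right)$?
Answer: $\frac{89867}{46602} \approx 1.9284$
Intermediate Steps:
$j{\left(t \right)} = 2 t \left(167 + t\right)$ ($j{\left(t \right)} = \left(167 + t\right) 2 t = 2 t \left(167 + t\right)$)
$E{\left(K \right)} = 2 K$
$\frac{j{\left(153 \right)} + J}{46958 + E{\left(-178 \right)}} = \frac{2 \cdot 153 \left(167 + 153\right) - 8053}{46958 + 2 \left(-178\right)} = \frac{2 \cdot 153 \cdot 320 - 8053}{46958 - 356} = \frac{97920 - 8053}{46602} = 89867 \cdot \frac{1}{46602} = \frac{89867}{46602}$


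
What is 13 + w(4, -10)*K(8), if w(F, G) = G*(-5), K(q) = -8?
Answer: -387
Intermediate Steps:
w(F, G) = -5*G
13 + w(4, -10)*K(8) = 13 - 5*(-10)*(-8) = 13 + 50*(-8) = 13 - 400 = -387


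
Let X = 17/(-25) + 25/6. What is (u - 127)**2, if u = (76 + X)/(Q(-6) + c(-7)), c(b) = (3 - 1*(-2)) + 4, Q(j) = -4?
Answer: 6943388929/562500 ≈ 12344.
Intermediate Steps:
X = 523/150 (X = 17*(-1/25) + 25*(1/6) = -17/25 + 25/6 = 523/150 ≈ 3.4867)
c(b) = 9 (c(b) = (3 + 2) + 4 = 5 + 4 = 9)
u = 11923/750 (u = (76 + 523/150)/(-4 + 9) = (11923/150)/5 = (11923/150)*(1/5) = 11923/750 ≈ 15.897)
(u - 127)**2 = (11923/750 - 127)**2 = (-83327/750)**2 = 6943388929/562500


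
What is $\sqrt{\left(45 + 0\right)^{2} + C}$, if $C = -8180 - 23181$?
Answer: $2 i \sqrt{7334} \approx 171.28 i$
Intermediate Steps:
$C = -31361$
$\sqrt{\left(45 + 0\right)^{2} + C} = \sqrt{\left(45 + 0\right)^{2} - 31361} = \sqrt{45^{2} - 31361} = \sqrt{2025 - 31361} = \sqrt{-29336} = 2 i \sqrt{7334}$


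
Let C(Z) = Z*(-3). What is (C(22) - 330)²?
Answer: 156816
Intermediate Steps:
C(Z) = -3*Z
(C(22) - 330)² = (-3*22 - 330)² = (-66 - 330)² = (-396)² = 156816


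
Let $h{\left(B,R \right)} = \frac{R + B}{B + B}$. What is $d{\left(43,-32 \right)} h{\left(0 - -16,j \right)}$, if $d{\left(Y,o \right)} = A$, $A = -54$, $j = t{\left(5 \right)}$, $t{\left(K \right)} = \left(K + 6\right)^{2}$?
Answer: $- \frac{3699}{16} \approx -231.19$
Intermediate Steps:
$t{\left(K \right)} = \left(6 + K\right)^{2}$
$j = 121$ ($j = \left(6 + 5\right)^{2} = 11^{2} = 121$)
$d{\left(Y,o \right)} = -54$
$h{\left(B,R \right)} = \frac{B + R}{2 B}$
$d{\left(43,-32 \right)} h{\left(0 - -16,j \right)} = - 54 \frac{\left(0 - -16\right) + 121}{2 \left(0 - -16\right)} = - 54 \frac{\left(0 + 16\right) + 121}{2 \left(0 + 16\right)} = - 54 \frac{16 + 121}{2 \cdot 16} = - 54 \cdot \frac{1}{2} \cdot \frac{1}{16} \cdot 137 = \left(-54\right) \frac{137}{32} = - \frac{3699}{16}$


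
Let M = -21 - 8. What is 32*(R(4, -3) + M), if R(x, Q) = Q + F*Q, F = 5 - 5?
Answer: -1024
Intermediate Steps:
F = 0
R(x, Q) = Q (R(x, Q) = Q + 0*Q = Q + 0 = Q)
M = -29
32*(R(4, -3) + M) = 32*(-3 - 29) = 32*(-32) = -1024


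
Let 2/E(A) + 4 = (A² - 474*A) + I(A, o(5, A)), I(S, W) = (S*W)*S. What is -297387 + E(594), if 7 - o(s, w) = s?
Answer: -115527117437/388474 ≈ -2.9739e+5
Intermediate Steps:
o(s, w) = 7 - s
I(S, W) = W*S²
E(A) = 2/(-4 - 474*A + 3*A²) (E(A) = 2/(-4 + ((A² - 474*A) + (7 - 1*5)*A²)) = 2/(-4 + ((A² - 474*A) + (7 - 5)*A²)) = 2/(-4 + ((A² - 474*A) + 2*A²)) = 2/(-4 + (-474*A + 3*A²)) = 2/(-4 - 474*A + 3*A²))
-297387 + E(594) = -297387 + 2/(-4 - 474*594 + 3*594²) = -297387 + 2/(-4 - 281556 + 3*352836) = -297387 + 2/(-4 - 281556 + 1058508) = -297387 + 2/776948 = -297387 + 2*(1/776948) = -297387 + 1/388474 = -115527117437/388474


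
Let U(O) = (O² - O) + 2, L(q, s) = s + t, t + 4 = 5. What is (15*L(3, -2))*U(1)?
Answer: -30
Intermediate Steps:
t = 1 (t = -4 + 5 = 1)
L(q, s) = 1 + s (L(q, s) = s + 1 = 1 + s)
U(O) = 2 + O² - O
(15*L(3, -2))*U(1) = (15*(1 - 2))*(2 + 1² - 1*1) = (15*(-1))*(2 + 1 - 1) = -15*2 = -30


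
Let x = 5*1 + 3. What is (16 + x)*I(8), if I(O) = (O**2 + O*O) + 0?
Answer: 3072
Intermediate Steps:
x = 8 (x = 5 + 3 = 8)
I(O) = 2*O**2 (I(O) = (O**2 + O**2) + 0 = 2*O**2 + 0 = 2*O**2)
(16 + x)*I(8) = (16 + 8)*(2*8**2) = 24*(2*64) = 24*128 = 3072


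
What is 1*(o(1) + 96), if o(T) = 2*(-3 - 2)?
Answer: 86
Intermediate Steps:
o(T) = -10 (o(T) = 2*(-5) = -10)
1*(o(1) + 96) = 1*(-10 + 96) = 1*86 = 86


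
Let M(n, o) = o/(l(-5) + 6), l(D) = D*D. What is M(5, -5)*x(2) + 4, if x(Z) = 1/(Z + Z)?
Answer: 491/124 ≈ 3.9597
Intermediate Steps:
l(D) = D²
x(Z) = 1/(2*Z)
M(n, o) = o/31 (M(n, o) = o/((-5)² + 6) = o/(25 + 6) = o/31)
M(5, -5)*x(2) + 4 = ((1/31)*(-5))*((½)/2) + 4 = -5/(62*2) + 4 = -5/31*¼ + 4 = -5/124 + 4 = 491/124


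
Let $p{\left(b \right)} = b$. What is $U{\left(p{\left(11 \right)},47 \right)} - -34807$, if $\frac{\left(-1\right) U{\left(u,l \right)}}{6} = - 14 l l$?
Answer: $220363$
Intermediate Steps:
$U{\left(u,l \right)} = 84 l^{2}$ ($U{\left(u,l \right)} = - 6 - 14 l l = - 6 \left(- 14 l^{2}\right) = 84 l^{2}$)
$U{\left(p{\left(11 \right)},47 \right)} - -34807 = 84 \cdot 47^{2} - -34807 = 84 \cdot 2209 + 34807 = 185556 + 34807 = 220363$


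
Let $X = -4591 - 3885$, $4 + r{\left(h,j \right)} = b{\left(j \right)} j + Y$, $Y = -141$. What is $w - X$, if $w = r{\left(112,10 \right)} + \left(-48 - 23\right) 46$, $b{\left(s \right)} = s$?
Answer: $5165$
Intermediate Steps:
$r{\left(h,j \right)} = -145 + j^{2}$ ($r{\left(h,j \right)} = -4 + \left(j j - 141\right) = -4 + \left(j^{2} - 141\right) = -4 + \left(-141 + j^{2}\right) = -145 + j^{2}$)
$X = -8476$
$w = -3311$ ($w = \left(-145 + 10^{2}\right) + \left(-48 - 23\right) 46 = \left(-145 + 100\right) - 3266 = -45 - 3266 = -3311$)
$w - X = -3311 - -8476 = -3311 + 8476 = 5165$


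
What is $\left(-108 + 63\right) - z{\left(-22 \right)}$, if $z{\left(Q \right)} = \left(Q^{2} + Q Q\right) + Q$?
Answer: $-991$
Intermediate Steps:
$z{\left(Q \right)} = Q + 2 Q^{2}$ ($z{\left(Q \right)} = \left(Q^{2} + Q^{2}\right) + Q = 2 Q^{2} + Q = Q + 2 Q^{2}$)
$\left(-108 + 63\right) - z{\left(-22 \right)} = \left(-108 + 63\right) - - 22 \left(1 + 2 \left(-22\right)\right) = -45 - - 22 \left(1 - 44\right) = -45 - \left(-22\right) \left(-43\right) = -45 - 946 = -991$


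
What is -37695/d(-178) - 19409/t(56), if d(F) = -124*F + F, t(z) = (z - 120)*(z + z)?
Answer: 25790481/26156032 ≈ 0.98602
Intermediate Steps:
t(z) = 2*z*(-120 + z) (t(z) = (-120 + z)*(2*z) = 2*z*(-120 + z))
d(F) = -123*F
-37695/d(-178) - 19409/t(56) = -37695/((-123*(-178))) - 19409*1/(112*(-120 + 56)) = -37695/21894 - 19409/(2*56*(-64)) = -37695*1/21894 - 19409/(-7168) = -12565/7298 - 19409*(-1/7168) = -12565/7298 + 19409/7168 = 25790481/26156032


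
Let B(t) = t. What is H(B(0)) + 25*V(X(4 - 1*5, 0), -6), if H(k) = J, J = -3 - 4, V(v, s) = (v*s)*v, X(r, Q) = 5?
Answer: -3757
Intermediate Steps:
V(v, s) = s*v² (V(v, s) = (s*v)*v = s*v²)
J = -7
H(k) = -7
H(B(0)) + 25*V(X(4 - 1*5, 0), -6) = -7 + 25*(-6*5²) = -7 + 25*(-6*25) = -7 + 25*(-150) = -7 - 3750 = -3757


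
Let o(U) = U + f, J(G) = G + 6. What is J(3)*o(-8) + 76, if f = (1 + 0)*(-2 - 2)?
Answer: -32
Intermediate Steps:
J(G) = 6 + G
f = -4 (f = 1*(-4) = -4)
o(U) = -4 + U (o(U) = U - 4 = -4 + U)
J(3)*o(-8) + 76 = (6 + 3)*(-4 - 8) + 76 = 9*(-12) + 76 = -108 + 76 = -32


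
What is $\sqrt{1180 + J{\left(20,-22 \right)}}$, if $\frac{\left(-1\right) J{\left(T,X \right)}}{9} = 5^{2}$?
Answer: $\sqrt{955} \approx 30.903$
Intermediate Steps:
$J{\left(T,X \right)} = -225$ ($J{\left(T,X \right)} = - 9 \cdot 5^{2} = \left(-9\right) 25 = -225$)
$\sqrt{1180 + J{\left(20,-22 \right)}} = \sqrt{1180 - 225} = \sqrt{955}$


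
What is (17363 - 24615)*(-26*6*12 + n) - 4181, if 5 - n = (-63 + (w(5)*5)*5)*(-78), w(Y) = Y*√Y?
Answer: 49171631 - 70707000*√5 ≈ -1.0893e+8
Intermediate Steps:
w(Y) = Y^(3/2)
n = -4909 + 9750*√5 (n = 5 - (-63 + (5^(3/2)*5)*5)*(-78) = 5 - (-63 + ((5*√5)*5)*5)*(-78) = 5 - (-63 + (25*√5)*5)*(-78) = 5 - (-63 + 125*√5)*(-78) = 5 - (4914 - 9750*√5) = 5 + (-4914 + 9750*√5) = -4909 + 9750*√5 ≈ 16893.)
(17363 - 24615)*(-26*6*12 + n) - 4181 = (17363 - 24615)*(-26*6*12 + (-4909 + 9750*√5)) - 4181 = -7252*(-156*12 + (-4909 + 9750*√5)) - 4181 = -7252*(-1872 + (-4909 + 9750*√5)) - 4181 = -7252*(-6781 + 9750*√5) - 4181 = (49175812 - 70707000*√5) - 4181 = 49171631 - 70707000*√5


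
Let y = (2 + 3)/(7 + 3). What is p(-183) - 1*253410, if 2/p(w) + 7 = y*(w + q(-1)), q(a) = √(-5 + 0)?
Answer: -4917928264/19407 - 2*I*√5/19407 ≈ -2.5341e+5 - 0.00023044*I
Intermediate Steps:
q(a) = I*√5 (q(a) = √(-5) = I*√5)
y = ½ (y = 5/10 = 5*(⅒) = ½ ≈ 0.50000)
p(w) = 2/(-7 + w/2 + I*√5/2) (p(w) = 2/(-7 + (w + I*√5)/2) = 2/(-7 + (w/2 + I*√5/2)) = 2/(-7 + w/2 + I*√5/2))
p(-183) - 1*253410 = 4/(-14 - 183 + I*√5) - 1*253410 = 4/(-197 + I*√5) - 253410 = -253410 + 4/(-197 + I*√5)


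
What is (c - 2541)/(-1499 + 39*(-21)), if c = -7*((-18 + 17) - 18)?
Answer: 1204/1159 ≈ 1.0388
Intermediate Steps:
c = 133 (c = -7*(-1 - 18) = -7*(-19) = 133)
(c - 2541)/(-1499 + 39*(-21)) = (133 - 2541)/(-1499 + 39*(-21)) = -2408/(-1499 - 819) = -2408/(-2318) = -2408*(-1/2318) = 1204/1159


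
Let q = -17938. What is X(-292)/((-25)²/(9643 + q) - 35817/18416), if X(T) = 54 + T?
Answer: 7271410272/61722403 ≈ 117.81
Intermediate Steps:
X(-292)/((-25)²/(9643 + q) - 35817/18416) = (54 - 292)/((-25)²/(9643 - 17938) - 35817/18416) = -238/(625/(-8295) - 35817*1/18416) = -238/(625*(-1/8295) - 35817/18416) = -238/(-125/1659 - 35817/18416) = -238/(-61722403/30552144) = -238*(-30552144/61722403) = 7271410272/61722403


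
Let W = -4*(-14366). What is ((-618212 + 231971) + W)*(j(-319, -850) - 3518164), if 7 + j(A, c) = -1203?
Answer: 1157089225598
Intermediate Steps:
W = 57464
j(A, c) = -1210 (j(A, c) = -7 - 1203 = -1210)
((-618212 + 231971) + W)*(j(-319, -850) - 3518164) = ((-618212 + 231971) + 57464)*(-1210 - 3518164) = (-386241 + 57464)*(-3519374) = -328777*(-3519374) = 1157089225598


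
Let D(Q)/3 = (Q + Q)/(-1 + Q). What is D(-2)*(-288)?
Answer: -1152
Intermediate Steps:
D(Q) = 6*Q/(-1 + Q) (D(Q) = 3*((Q + Q)/(-1 + Q)) = 3*((2*Q)/(-1 + Q)) = 3*(2*Q/(-1 + Q)) = 6*Q/(-1 + Q))
D(-2)*(-288) = (6*(-2)/(-1 - 2))*(-288) = (6*(-2)/(-3))*(-288) = (6*(-2)*(-⅓))*(-288) = 4*(-288) = -1152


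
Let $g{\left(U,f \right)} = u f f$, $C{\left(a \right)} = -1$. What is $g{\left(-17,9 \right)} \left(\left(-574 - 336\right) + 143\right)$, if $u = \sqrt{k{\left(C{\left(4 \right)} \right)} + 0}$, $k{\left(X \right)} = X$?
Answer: $- 62127 i \approx - 62127.0 i$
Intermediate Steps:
$u = i$ ($u = \sqrt{-1 + 0} = \sqrt{-1} = i \approx 1.0 i$)
$g{\left(U,f \right)} = i f^{2}$ ($g{\left(U,f \right)} = i f f = i f^{2}$)
$g{\left(-17,9 \right)} \left(\left(-574 - 336\right) + 143\right) = i 9^{2} \left(\left(-574 - 336\right) + 143\right) = i 81 \left(\left(-574 - 336\right) + 143\right) = 81 i \left(-910 + 143\right) = 81 i \left(-767\right) = - 62127 i$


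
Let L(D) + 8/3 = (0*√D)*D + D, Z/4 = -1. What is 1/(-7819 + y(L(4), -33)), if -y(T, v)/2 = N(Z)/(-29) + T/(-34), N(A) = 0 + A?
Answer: -1479/11564593 ≈ -0.00012789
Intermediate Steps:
Z = -4 (Z = 4*(-1) = -4)
N(A) = A
L(D) = -8/3 + D (L(D) = -8/3 + ((0*√D)*D + D) = -8/3 + (0*D + D) = -8/3 + (0 + D) = -8/3 + D)
y(T, v) = -8/29 + T/17 (y(T, v) = -2*(-4/(-29) + T/(-34)) = -2*(-4*(-1/29) + T*(-1/34)) = -2*(4/29 - T/34) = -8/29 + T/17)
1/(-7819 + y(L(4), -33)) = 1/(-7819 + (-8/29 + (-8/3 + 4)/17)) = 1/(-7819 + (-8/29 + (1/17)*(4/3))) = 1/(-7819 + (-8/29 + 4/51)) = 1/(-7819 - 292/1479) = 1/(-11564593/1479) = -1479/11564593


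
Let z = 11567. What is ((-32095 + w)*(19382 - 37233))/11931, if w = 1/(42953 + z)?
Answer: 10412008697183/216826040 ≈ 48020.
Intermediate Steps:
w = 1/54520 (w = 1/(42953 + 11567) = 1/54520 ≈ 1.8342e-5)
((-32095 + w)*(19382 - 37233))/11931 = ((-32095 + 1/54520)*(19382 - 37233))/11931 = -1749819399/54520*(-17851)*(1/11931) = (31236026091549/54520)*(1/11931) = 10412008697183/216826040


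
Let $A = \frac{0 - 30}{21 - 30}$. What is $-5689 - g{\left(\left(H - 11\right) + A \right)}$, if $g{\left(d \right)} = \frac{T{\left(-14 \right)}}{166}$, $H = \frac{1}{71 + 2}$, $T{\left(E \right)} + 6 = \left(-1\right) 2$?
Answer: $- \frac{472183}{83} \approx -5689.0$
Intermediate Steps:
$A = \frac{10}{3}$ ($A = - \frac{30}{-9} = \left(-30\right) \left(- \frac{1}{9}\right) = \frac{10}{3} \approx 3.3333$)
$T{\left(E \right)} = -8$ ($T{\left(E \right)} = -6 - 2 = -8$)
$H = \frac{1}{73} \approx 0.013699$
$g{\left(d \right)} = - \frac{4}{83}$ ($g{\left(d \right)} = - \frac{8}{166} = \left(-8\right) \frac{1}{166} = - \frac{4}{83}$)
$-5689 - g{\left(\left(H - 11\right) + A \right)} = -5689 - - \frac{4}{83} = -5689 + \frac{4}{83} = - \frac{472183}{83}$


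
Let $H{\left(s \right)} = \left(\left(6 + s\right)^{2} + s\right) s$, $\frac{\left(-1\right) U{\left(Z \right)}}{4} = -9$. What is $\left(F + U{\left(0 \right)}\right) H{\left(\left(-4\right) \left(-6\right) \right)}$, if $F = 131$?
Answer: $3703392$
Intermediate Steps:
$U{\left(Z \right)} = 36$ ($U{\left(Z \right)} = \left(-4\right) \left(-9\right) = 36$)
$H{\left(s \right)} = s \left(s + \left(6 + s\right)^{2}\right)$ ($H{\left(s \right)} = \left(s + \left(6 + s\right)^{2}\right) s = s \left(s + \left(6 + s\right)^{2}\right)$)
$\left(F + U{\left(0 \right)}\right) H{\left(\left(-4\right) \left(-6\right) \right)} = \left(131 + 36\right) \left(-4\right) \left(-6\right) \left(\left(-4\right) \left(-6\right) + \left(6 - -24\right)^{2}\right) = 167 \cdot 24 \left(24 + \left(6 + 24\right)^{2}\right) = 167 \cdot 24 \left(24 + 30^{2}\right) = 167 \cdot 24 \left(24 + 900\right) = 167 \cdot 24 \cdot 924 = 167 \cdot 22176 = 3703392$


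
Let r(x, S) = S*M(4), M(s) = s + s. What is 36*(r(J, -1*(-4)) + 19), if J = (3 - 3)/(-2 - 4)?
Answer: 1836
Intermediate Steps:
M(s) = 2*s
J = 0 (J = 0/(-6) = 0*(-⅙) = 0)
r(x, S) = 8*S (r(x, S) = S*(2*4) = S*8 = 8*S)
36*(r(J, -1*(-4)) + 19) = 36*(8*(-1*(-4)) + 19) = 36*(8*4 + 19) = 36*(32 + 19) = 36*51 = 1836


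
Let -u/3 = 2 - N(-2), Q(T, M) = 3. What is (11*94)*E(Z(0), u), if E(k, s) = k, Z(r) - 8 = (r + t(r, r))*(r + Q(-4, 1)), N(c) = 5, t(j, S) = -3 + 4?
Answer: 11374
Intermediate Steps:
t(j, S) = 1
Z(r) = 8 + (1 + r)*(3 + r) (Z(r) = 8 + (r + 1)*(r + 3) = 8 + (1 + r)*(3 + r))
u = 9 (u = -3*(2 - 1*5) = -3*(2 - 5) = -3*(-3) = 9)
(11*94)*E(Z(0), u) = (11*94)*(11 + 0² + 4*0) = 1034*(11 + 0 + 0) = 1034*11 = 11374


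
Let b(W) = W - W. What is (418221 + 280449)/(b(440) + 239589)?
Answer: 11090/3803 ≈ 2.9161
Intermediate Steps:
b(W) = 0
(418221 + 280449)/(b(440) + 239589) = (418221 + 280449)/(0 + 239589) = 698670/239589 = 698670*(1/239589) = 11090/3803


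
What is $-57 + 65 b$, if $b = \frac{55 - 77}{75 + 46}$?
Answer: $- \frac{757}{11} \approx -68.818$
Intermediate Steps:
$b = - \frac{2}{11}$ ($b = - \frac{22}{121} = \left(-22\right) \frac{1}{121} = - \frac{2}{11} \approx -0.18182$)
$-57 + 65 b = -57 + 65 \left(- \frac{2}{11}\right) = -57 - \frac{130}{11} = - \frac{757}{11}$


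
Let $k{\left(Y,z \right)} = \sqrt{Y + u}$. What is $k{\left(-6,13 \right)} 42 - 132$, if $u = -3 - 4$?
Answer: $-132 + 42 i \sqrt{13} \approx -132.0 + 151.43 i$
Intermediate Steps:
$u = -7$ ($u = -3 - 4 = -7$)
$k{\left(Y,z \right)} = \sqrt{-7 + Y}$ ($k{\left(Y,z \right)} = \sqrt{Y - 7} = \sqrt{-7 + Y}$)
$k{\left(-6,13 \right)} 42 - 132 = \sqrt{-7 - 6} \cdot 42 - 132 = \sqrt{-13} \cdot 42 - 132 = i \sqrt{13} \cdot 42 - 132 = 42 i \sqrt{13} - 132 = -132 + 42 i \sqrt{13}$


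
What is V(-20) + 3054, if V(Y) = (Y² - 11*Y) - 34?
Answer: 3640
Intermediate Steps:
V(Y) = -34 + Y² - 11*Y
V(-20) + 3054 = (-34 + (-20)² - 11*(-20)) + 3054 = (-34 + 400 + 220) + 3054 = 586 + 3054 = 3640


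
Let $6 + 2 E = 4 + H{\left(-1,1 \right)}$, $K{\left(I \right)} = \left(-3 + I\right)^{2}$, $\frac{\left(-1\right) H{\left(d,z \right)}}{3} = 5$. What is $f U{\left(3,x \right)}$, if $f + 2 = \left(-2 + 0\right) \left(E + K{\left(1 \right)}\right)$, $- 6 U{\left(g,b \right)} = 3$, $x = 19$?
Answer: $- \frac{7}{2} \approx -3.5$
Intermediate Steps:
$H{\left(d,z \right)} = -15$ ($H{\left(d,z \right)} = \left(-3\right) 5 = -15$)
$U{\left(g,b \right)} = - \frac{1}{2}$ ($U{\left(g,b \right)} = \left(- \frac{1}{6}\right) 3 = - \frac{1}{2}$)
$E = - \frac{17}{2}$ ($E = -3 + \frac{4 - 15}{2} = -3 + \frac{1}{2} \left(-11\right) = -3 - \frac{11}{2} = - \frac{17}{2} \approx -8.5$)
$f = 7$ ($f = -2 + \left(-2 + 0\right) \left(- \frac{17}{2} + \left(-3 + 1\right)^{2}\right) = -2 - 2 \left(- \frac{17}{2} + \left(-2\right)^{2}\right) = -2 - 2 \left(- \frac{17}{2} + 4\right) = -2 - -9 = -2 + 9 = 7$)
$f U{\left(3,x \right)} = 7 \left(- \frac{1}{2}\right) = - \frac{7}{2}$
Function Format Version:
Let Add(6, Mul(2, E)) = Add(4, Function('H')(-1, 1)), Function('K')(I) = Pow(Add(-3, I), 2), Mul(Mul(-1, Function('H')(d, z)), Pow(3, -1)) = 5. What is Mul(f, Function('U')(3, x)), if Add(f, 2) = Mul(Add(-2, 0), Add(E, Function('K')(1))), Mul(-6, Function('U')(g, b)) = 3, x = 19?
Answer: Rational(-7, 2) ≈ -3.5000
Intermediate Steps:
Function('H')(d, z) = -15 (Function('H')(d, z) = Mul(-3, 5) = -15)
Function('U')(g, b) = Rational(-1, 2) (Function('U')(g, b) = Mul(Rational(-1, 6), 3) = Rational(-1, 2))
E = Rational(-17, 2) (E = Add(-3, Mul(Rational(1, 2), Add(4, -15))) = Add(-3, Mul(Rational(1, 2), -11)) = Add(-3, Rational(-11, 2)) = Rational(-17, 2) ≈ -8.5000)
f = 7 (f = Add(-2, Mul(Add(-2, 0), Add(Rational(-17, 2), Pow(Add(-3, 1), 2)))) = Add(-2, Mul(-2, Add(Rational(-17, 2), Pow(-2, 2)))) = Add(-2, Mul(-2, Add(Rational(-17, 2), 4))) = Add(-2, Mul(-2, Rational(-9, 2))) = Add(-2, 9) = 7)
Mul(f, Function('U')(3, x)) = Mul(7, Rational(-1, 2)) = Rational(-7, 2)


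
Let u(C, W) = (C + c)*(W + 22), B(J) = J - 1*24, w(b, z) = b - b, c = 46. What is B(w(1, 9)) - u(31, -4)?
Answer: -1410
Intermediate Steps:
w(b, z) = 0
B(J) = -24 + J (B(J) = J - 24 = -24 + J)
u(C, W) = (22 + W)*(46 + C) (u(C, W) = (C + 46)*(W + 22) = (46 + C)*(22 + W) = (22 + W)*(46 + C))
B(w(1, 9)) - u(31, -4) = (-24 + 0) - (1012 + 22*31 + 46*(-4) + 31*(-4)) = -24 - (1012 + 682 - 184 - 124) = -24 - 1*1386 = -24 - 1386 = -1410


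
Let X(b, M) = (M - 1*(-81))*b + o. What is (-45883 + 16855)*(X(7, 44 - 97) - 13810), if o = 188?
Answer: 389729928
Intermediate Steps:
X(b, M) = 188 + b*(81 + M) (X(b, M) = (M - 1*(-81))*b + 188 = (M + 81)*b + 188 = (81 + M)*b + 188 = b*(81 + M) + 188 = 188 + b*(81 + M))
(-45883 + 16855)*(X(7, 44 - 97) - 13810) = (-45883 + 16855)*((188 + 81*7 + (44 - 97)*7) - 13810) = -29028*((188 + 567 - 53*7) - 13810) = -29028*((188 + 567 - 371) - 13810) = -29028*(384 - 13810) = -29028*(-13426) = 389729928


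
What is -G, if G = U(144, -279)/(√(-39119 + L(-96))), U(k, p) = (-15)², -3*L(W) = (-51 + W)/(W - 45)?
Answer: 225*I*√194432937/2757914 ≈ 1.1376*I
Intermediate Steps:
L(W) = -(-51 + W)/(3*(-45 + W)) (L(W) = -(-51 + W)/(3*(W - 45)) = -(-51 + W)/(3*(-45 + W)))
U(k, p) = 225
G = -225*I*√194432937/2757914 (G = 225/(√(-39119 + (51 - 1*(-96))/(3*(-45 - 96)))) = 225/(√(-39119 + (⅓)*(51 + 96)/(-141))) = 225/(√(-39119 + (⅓)*(-1/141)*147)) = 225/(√(-39119 - 49/141)) = 225/(√(-5515828/141)) = 225/((2*I*√194432937/141)) = 225*(-I*√194432937/2757914) = -225*I*√194432937/2757914 ≈ -1.1376*I)
-G = -(-225)*I*√194432937/2757914 = 225*I*√194432937/2757914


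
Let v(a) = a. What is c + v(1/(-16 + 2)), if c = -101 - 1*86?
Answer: -2619/14 ≈ -187.07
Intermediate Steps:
c = -187 (c = -101 - 86 = -187)
c + v(1/(-16 + 2)) = -187 + 1/(-16 + 2) = -187 + 1/(-14) = -187 - 1/14 = -2619/14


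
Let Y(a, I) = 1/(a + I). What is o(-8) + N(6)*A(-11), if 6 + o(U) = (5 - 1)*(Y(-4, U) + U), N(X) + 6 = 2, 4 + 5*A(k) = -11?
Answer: -79/3 ≈ -26.333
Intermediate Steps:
Y(a, I) = 1/(I + a)
A(k) = -3 (A(k) = -4/5 + (1/5)*(-11) = -4/5 - 11/5 = -3)
N(X) = -4 (N(X) = -6 + 2 = -4)
o(U) = -6 + 4*U + 4/(-4 + U) (o(U) = -6 + (5 - 1)*(1/(U - 4) + U) = -6 + 4*(1/(-4 + U) + U) = -6 + 4*(U + 1/(-4 + U)) = -6 + (4*U + 4/(-4 + U)) = -6 + 4*U + 4/(-4 + U))
o(-8) + N(6)*A(-11) = 2*(14 - 11*(-8) + 2*(-8)**2)/(-4 - 8) - 4*(-3) = 2*(14 + 88 + 2*64)/(-12) + 12 = 2*(-1/12)*(14 + 88 + 128) + 12 = 2*(-1/12)*230 + 12 = -115/3 + 12 = -79/3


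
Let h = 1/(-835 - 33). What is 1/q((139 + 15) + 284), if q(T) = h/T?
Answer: -380184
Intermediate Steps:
h = -1/868 (h = 1/(-868) = -1/868 ≈ -0.0011521)
q(T) = -1/(868*T)
1/q((139 + 15) + 284) = 1/(-1/(868*((139 + 15) + 284))) = 1/(-1/(868*(154 + 284))) = 1/(-1/868/438) = 1/(-1/868*1/438) = 1/(-1/380184) = -380184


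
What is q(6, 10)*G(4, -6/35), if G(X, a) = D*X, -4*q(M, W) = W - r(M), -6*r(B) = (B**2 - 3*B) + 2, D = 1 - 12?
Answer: 440/3 ≈ 146.67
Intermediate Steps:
D = -11
r(B) = -1/3 + B/2 - B**2/6 (r(B) = -((B**2 - 3*B) + 2)/6 = -(2 + B**2 - 3*B)/6 = -1/3 + B/2 - B**2/6)
q(M, W) = -1/12 - W/4 - M**2/24 + M/8 (q(M, W) = -(W - (-1/3 + M/2 - M**2/6))/4 = -(W + (1/3 - M/2 + M**2/6))/4 = -(1/3 + W - M/2 + M**2/6)/4 = -1/12 - W/4 - M**2/24 + M/8)
G(X, a) = -11*X
q(6, 10)*G(4, -6/35) = (-1/12 - 1/4*10 - 1/24*6**2 + (1/8)*6)*(-11*4) = (-1/12 - 5/2 - 1/24*36 + 3/4)*(-44) = (-1/12 - 5/2 - 3/2 + 3/4)*(-44) = -10/3*(-44) = 440/3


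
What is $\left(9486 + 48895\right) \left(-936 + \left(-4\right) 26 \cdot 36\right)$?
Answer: $-273223080$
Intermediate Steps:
$\left(9486 + 48895\right) \left(-936 + \left(-4\right) 26 \cdot 36\right) = 58381 \left(-936 - 3744\right) = 58381 \left(-4680\right) = -273223080$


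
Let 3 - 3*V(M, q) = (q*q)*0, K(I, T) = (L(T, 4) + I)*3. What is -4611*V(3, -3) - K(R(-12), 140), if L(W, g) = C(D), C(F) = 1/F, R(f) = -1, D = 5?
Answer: -23043/5 ≈ -4608.6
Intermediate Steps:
L(W, g) = ⅕ (L(W, g) = 1/5 = ⅕)
K(I, T) = ⅗ + 3*I (K(I, T) = (⅕ + I)*3 = ⅗ + 3*I)
V(M, q) = 1 (V(M, q) = 1 - q*q*0/3 = 1 - q²*0/3 = 1 - ⅓*0 = 1 + 0 = 1)
-4611*V(3, -3) - K(R(-12), 140) = -4611*1 - (⅗ + 3*(-1)) = -4611 - (⅗ - 3) = -4611 - 1*(-12/5) = -4611 + 12/5 = -23043/5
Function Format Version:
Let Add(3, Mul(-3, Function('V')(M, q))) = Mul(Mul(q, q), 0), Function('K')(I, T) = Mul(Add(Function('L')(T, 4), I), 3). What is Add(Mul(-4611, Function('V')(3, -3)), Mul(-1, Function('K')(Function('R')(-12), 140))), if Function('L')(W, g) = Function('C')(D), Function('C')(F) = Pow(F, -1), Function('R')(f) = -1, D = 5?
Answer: Rational(-23043, 5) ≈ -4608.6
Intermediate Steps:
Function('L')(W, g) = Rational(1, 5) (Function('L')(W, g) = Pow(5, -1) = Rational(1, 5))
Function('K')(I, T) = Add(Rational(3, 5), Mul(3, I)) (Function('K')(I, T) = Mul(Add(Rational(1, 5), I), 3) = Add(Rational(3, 5), Mul(3, I)))
Function('V')(M, q) = 1 (Function('V')(M, q) = Add(1, Mul(Rational(-1, 3), Mul(Mul(q, q), 0))) = Add(1, Mul(Rational(-1, 3), Mul(Pow(q, 2), 0))) = Add(1, Mul(Rational(-1, 3), 0)) = Add(1, 0) = 1)
Add(Mul(-4611, Function('V')(3, -3)), Mul(-1, Function('K')(Function('R')(-12), 140))) = Add(Mul(-4611, 1), Mul(-1, Add(Rational(3, 5), Mul(3, -1)))) = Add(-4611, Mul(-1, Add(Rational(3, 5), -3))) = Add(-4611, Mul(-1, Rational(-12, 5))) = Add(-4611, Rational(12, 5)) = Rational(-23043, 5)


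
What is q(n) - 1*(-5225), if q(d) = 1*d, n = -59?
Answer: 5166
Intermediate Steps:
q(d) = d
q(n) - 1*(-5225) = -59 - 1*(-5225) = -59 + 5225 = 5166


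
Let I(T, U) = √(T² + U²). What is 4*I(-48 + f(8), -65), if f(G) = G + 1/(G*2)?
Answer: √1489921/4 ≈ 305.16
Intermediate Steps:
f(G) = G + 1/(2*G)
4*I(-48 + f(8), -65) = 4*√((-48 + (8 + (½)/8))² + (-65)²) = 4*√((-48 + (8 + (½)*(⅛)))² + 4225) = 4*√((-48 + (8 + 1/16))² + 4225) = 4*√((-48 + 129/16)² + 4225) = 4*√((-639/16)² + 4225) = 4*√(408321/256 + 4225) = 4*√(1489921/256) = 4*(√1489921/16) = √1489921/4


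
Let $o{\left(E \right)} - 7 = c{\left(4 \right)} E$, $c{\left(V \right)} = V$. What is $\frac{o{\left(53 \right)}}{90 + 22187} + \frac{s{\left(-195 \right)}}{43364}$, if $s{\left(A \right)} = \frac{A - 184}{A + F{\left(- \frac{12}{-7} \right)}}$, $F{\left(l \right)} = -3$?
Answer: $\frac{1888792751}{191271925944} \approx 0.0098749$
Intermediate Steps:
$s{\left(A \right)} = \frac{-184 + A}{-3 + A}$ ($s{\left(A \right)} = \frac{A - 184}{A - 3} = \frac{-184 + A}{-3 + A}$)
$o{\left(E \right)} = 7 + 4 E$
$\frac{o{\left(53 \right)}}{90 + 22187} + \frac{s{\left(-195 \right)}}{43364} = \frac{7 + 4 \cdot 53}{90 + 22187} + \frac{\frac{1}{-3 - 195} \left(-184 - 195\right)}{43364} = \frac{7 + 212}{22277} + \frac{1}{-198} \left(-379\right) \frac{1}{43364} = 219 \cdot \frac{1}{22277} + \left(- \frac{1}{198}\right) \left(-379\right) \frac{1}{43364} = \frac{219}{22277} + \frac{379}{198} \cdot \frac{1}{43364} = \frac{219}{22277} + \frac{379}{8586072} = \frac{1888792751}{191271925944}$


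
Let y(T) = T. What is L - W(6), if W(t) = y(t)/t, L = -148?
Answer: -149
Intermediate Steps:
W(t) = 1 (W(t) = t/t = 1)
L - W(6) = -148 - 1*1 = -148 - 1 = -149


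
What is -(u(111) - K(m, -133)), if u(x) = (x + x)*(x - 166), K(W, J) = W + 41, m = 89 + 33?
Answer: 12373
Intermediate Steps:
m = 122
K(W, J) = 41 + W
u(x) = 2*x*(-166 + x) (u(x) = (2*x)*(-166 + x) = 2*x*(-166 + x))
-(u(111) - K(m, -133)) = -(2*111*(-166 + 111) - (41 + 122)) = -(2*111*(-55) - 1*163) = -(-12210 - 163) = -1*(-12373) = 12373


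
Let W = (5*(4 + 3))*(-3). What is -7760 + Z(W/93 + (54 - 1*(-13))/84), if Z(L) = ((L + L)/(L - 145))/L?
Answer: -2936722888/378443 ≈ -7760.0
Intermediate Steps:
W = -105 (W = (5*7)*(-3) = 35*(-3) = -105)
Z(L) = 2/(-145 + L) (Z(L) = ((2*L)/(-145 + L))/L = (2*L/(-145 + L))/L = 2/(-145 + L))
-7760 + Z(W/93 + (54 - 1*(-13))/84) = -7760 + 2/(-145 + (-105/93 + (54 - 1*(-13))/84)) = -7760 + 2/(-145 + (-105*1/93 + (54 + 13)*(1/84))) = -7760 + 2/(-145 + (-35/31 + 67*(1/84))) = -7760 + 2/(-145 + (-35/31 + 67/84)) = -7760 + 2/(-145 - 863/2604) = -7760 + 2/(-378443/2604) = -7760 + 2*(-2604/378443) = -7760 - 5208/378443 = -2936722888/378443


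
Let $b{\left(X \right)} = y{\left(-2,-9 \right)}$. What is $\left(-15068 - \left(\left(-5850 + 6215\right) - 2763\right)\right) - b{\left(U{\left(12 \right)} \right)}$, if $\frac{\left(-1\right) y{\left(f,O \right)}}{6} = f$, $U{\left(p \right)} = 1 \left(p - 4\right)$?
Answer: $-12682$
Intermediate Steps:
$U{\left(p \right)} = -4 + p$ ($U{\left(p \right)} = 1 \left(-4 + p\right) = -4 + p$)
$y{\left(f,O \right)} = - 6 f$
$b{\left(X \right)} = 12$ ($b{\left(X \right)} = \left(-6\right) \left(-2\right) = 12$)
$\left(-15068 - \left(\left(-5850 + 6215\right) - 2763\right)\right) - b{\left(U{\left(12 \right)} \right)} = \left(-15068 - \left(\left(-5850 + 6215\right) - 2763\right)\right) - 12 = \left(-15068 - \left(365 - 2763\right)\right) - 12 = \left(-15068 - -2398\right) - 12 = \left(-15068 + 2398\right) - 12 = -12670 - 12 = -12682$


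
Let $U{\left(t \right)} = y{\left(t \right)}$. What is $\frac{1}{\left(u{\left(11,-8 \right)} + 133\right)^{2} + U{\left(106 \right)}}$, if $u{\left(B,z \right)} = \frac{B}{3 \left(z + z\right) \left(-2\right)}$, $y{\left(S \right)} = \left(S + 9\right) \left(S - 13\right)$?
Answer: $\frac{9216}{261867961} \approx 3.5193 \cdot 10^{-5}$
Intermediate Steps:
$y{\left(S \right)} = \left(-13 + S\right) \left(9 + S\right)$ ($y{\left(S \right)} = \left(9 + S\right) \left(-13 + S\right) = \left(-13 + S\right) \left(9 + S\right)$)
$u{\left(B,z \right)} = - \frac{B}{12 z}$ ($u{\left(B,z \right)} = \frac{B}{3 \cdot 2 z \left(-2\right)} = \frac{B}{6 z \left(-2\right)} = \frac{B}{\left(-12\right) z} = B \left(- \frac{1}{12 z}\right) = - \frac{B}{12 z}$)
$U{\left(t \right)} = -117 + t^{2} - 4 t$
$\frac{1}{\left(u{\left(11,-8 \right)} + 133\right)^{2} + U{\left(106 \right)}} = \frac{1}{\left(\left(- \frac{1}{12}\right) 11 \frac{1}{-8} + 133\right)^{2} - \left(541 - 11236\right)} = \frac{1}{\left(\left(- \frac{1}{12}\right) 11 \left(- \frac{1}{8}\right) + 133\right)^{2} - -10695} = \frac{1}{\left(\frac{11}{96} + 133\right)^{2} + 10695} = \frac{1}{\left(\frac{12779}{96}\right)^{2} + 10695} = \frac{1}{\frac{163302841}{9216} + 10695} = \frac{1}{\frac{261867961}{9216}} = \frac{9216}{261867961}$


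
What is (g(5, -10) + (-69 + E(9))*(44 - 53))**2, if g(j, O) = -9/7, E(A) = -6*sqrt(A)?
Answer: 29942784/49 ≈ 6.1108e+5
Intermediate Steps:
g(j, O) = -9/7 (g(j, O) = -9*1/7 = -9/7)
(g(5, -10) + (-69 + E(9))*(44 - 53))**2 = (-9/7 + (-69 - 6*sqrt(9))*(44 - 53))**2 = (-9/7 + (-69 - 6*3)*(-9))**2 = (-9/7 + (-69 - 18)*(-9))**2 = (-9/7 - 87*(-9))**2 = (-9/7 + 783)**2 = (5472/7)**2 = 29942784/49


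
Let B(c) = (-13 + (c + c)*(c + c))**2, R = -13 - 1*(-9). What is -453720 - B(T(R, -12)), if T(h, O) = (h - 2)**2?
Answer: -27192961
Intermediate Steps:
R = -4 (R = -13 + 9 = -4)
T(h, O) = (-2 + h)**2
B(c) = (-13 + 4*c**2)**2 (B(c) = (-13 + (2*c)*(2*c))**2 = (-13 + 4*c**2)**2)
-453720 - B(T(R, -12)) = -453720 - (-13 + 4*((-2 - 4)**2)**2)**2 = -453720 - (-13 + 4*((-6)**2)**2)**2 = -453720 - (-13 + 4*36**2)**2 = -453720 - (-13 + 4*1296)**2 = -453720 - (-13 + 5184)**2 = -453720 - 1*5171**2 = -453720 - 1*26739241 = -453720 - 26739241 = -27192961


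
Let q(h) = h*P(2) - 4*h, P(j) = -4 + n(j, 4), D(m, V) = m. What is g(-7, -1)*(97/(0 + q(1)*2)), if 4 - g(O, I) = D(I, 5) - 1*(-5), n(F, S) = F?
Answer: 0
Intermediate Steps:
P(j) = -4 + j
q(h) = -6*h (q(h) = h*(-4 + 2) - 4*h = h*(-2) - 4*h = -2*h - 4*h = -6*h)
g(O, I) = -1 - I (g(O, I) = 4 - (I - 1*(-5)) = 4 - (I + 5) = 4 - (5 + I) = 4 + (-5 - I) = -1 - I)
g(-7, -1)*(97/(0 + q(1)*2)) = (-1 - 1*(-1))*(97/(0 - 6*1*2)) = (-1 + 1)*(97/(0 - 6*2)) = 0*(97/(0 - 12)) = 0*(97/(-12)) = 0*(97*(-1/12)) = 0*(-97/12) = 0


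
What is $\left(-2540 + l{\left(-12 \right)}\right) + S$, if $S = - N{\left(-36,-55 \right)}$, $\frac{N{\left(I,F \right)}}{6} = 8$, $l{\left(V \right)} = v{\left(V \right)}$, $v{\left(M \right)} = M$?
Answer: $-2600$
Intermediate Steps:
$l{\left(V \right)} = V$
$N{\left(I,F \right)} = 48$ ($N{\left(I,F \right)} = 6 \cdot 8 = 48$)
$S = -48$ ($S = \left(-1\right) 48 = -48$)
$\left(-2540 + l{\left(-12 \right)}\right) + S = \left(-2540 - 12\right) - 48 = -2552 - 48 = -2600$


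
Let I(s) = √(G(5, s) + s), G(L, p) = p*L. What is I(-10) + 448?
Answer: 448 + 2*I*√15 ≈ 448.0 + 7.746*I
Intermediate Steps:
G(L, p) = L*p
I(s) = √6*√s (I(s) = √(5*s + s) = √(6*s) = √6*√s)
I(-10) + 448 = √6*√(-10) + 448 = √6*(I*√10) + 448 = 2*I*√15 + 448 = 448 + 2*I*√15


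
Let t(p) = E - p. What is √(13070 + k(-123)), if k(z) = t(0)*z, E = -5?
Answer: √13685 ≈ 116.98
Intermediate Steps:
t(p) = -5 - p
k(z) = -5*z (k(z) = (-5 - 1*0)*z = (-5 + 0)*z = -5*z)
√(13070 + k(-123)) = √(13070 - 5*(-123)) = √(13070 + 615) = √13685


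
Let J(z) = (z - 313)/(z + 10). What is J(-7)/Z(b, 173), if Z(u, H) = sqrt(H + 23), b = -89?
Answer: -160/21 ≈ -7.6190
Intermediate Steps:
Z(u, H) = sqrt(23 + H)
J(z) = (-313 + z)/(10 + z)
J(-7)/Z(b, 173) = ((-313 - 7)/(10 - 7))/(sqrt(23 + 173)) = (-320/3)/(sqrt(196)) = ((1/3)*(-320))/14 = -320/3*1/14 = -160/21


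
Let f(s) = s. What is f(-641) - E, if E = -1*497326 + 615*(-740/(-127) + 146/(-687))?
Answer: 14344673065/29083 ≈ 4.9323e+5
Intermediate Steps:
E = -14363315268/29083 (E = -497326 + 615*(-740*(-1/127) + 146*(-1/687)) = -497326 + 615*(740/127 - 146/687) = -497326 + 615*(489838/87249) = -497326 + 100416790/29083 = -14363315268/29083 ≈ -4.9387e+5)
f(-641) - E = -641 - 1*(-14363315268/29083) = -641 + 14363315268/29083 = 14344673065/29083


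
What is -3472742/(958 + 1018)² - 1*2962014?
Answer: -444823548031/150176 ≈ -2.9620e+6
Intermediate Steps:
-3472742/(958 + 1018)² - 1*2962014 = -3472742/(1976²) - 2962014 = -3472742/3904576 - 2962014 = -3472742*1/3904576 - 2962014 = -133567/150176 - 2962014 = -444823548031/150176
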